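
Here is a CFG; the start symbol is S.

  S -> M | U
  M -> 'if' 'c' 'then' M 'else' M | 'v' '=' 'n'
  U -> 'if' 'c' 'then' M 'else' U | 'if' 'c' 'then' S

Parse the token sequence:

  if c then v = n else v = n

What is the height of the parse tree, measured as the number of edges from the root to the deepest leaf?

3

[S [M if c then [M v = n] else [M v = n]]]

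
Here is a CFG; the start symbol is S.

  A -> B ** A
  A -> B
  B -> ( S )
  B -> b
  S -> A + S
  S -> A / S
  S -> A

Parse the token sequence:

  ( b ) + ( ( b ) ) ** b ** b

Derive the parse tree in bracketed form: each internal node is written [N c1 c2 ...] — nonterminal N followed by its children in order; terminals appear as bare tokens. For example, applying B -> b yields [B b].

[S [A [B ( [S [A [B b]]] )]] + [S [A [B ( [S [A [B ( [S [A [B b]]] )]]] )] ** [A [B b] ** [A [B b]]]]]]

S
A + S
B + S
( S ) + S
( A ) + S
( B ) + S
( b ) + S
( b ) + A
( b ) + B ** A
( b ) + ( S ) ** A
( b ) + ( A ) ** A
( b ) + ( B ) ** A
( b ) + ( ( S ) ) ** A
( b ) + ( ( A ) ) ** A
( b ) + ( ( B ) ) ** A
( b ) + ( ( b ) ) ** A
( b ) + ( ( b ) ) ** B ** A
( b ) + ( ( b ) ) ** b ** A
( b ) + ( ( b ) ) ** b ** B
( b ) + ( ( b ) ) ** b ** b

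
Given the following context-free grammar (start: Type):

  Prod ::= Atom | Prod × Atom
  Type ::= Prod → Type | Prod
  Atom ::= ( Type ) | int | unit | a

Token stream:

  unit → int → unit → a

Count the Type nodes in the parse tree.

[Type [Prod [Atom unit]] → [Type [Prod [Atom int]] → [Type [Prod [Atom unit]] → [Type [Prod [Atom a]]]]]]

4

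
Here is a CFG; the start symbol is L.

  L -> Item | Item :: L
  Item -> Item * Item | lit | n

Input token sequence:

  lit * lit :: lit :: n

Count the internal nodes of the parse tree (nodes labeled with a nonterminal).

8

[L [Item [Item lit] * [Item lit]] :: [L [Item lit] :: [L [Item n]]]]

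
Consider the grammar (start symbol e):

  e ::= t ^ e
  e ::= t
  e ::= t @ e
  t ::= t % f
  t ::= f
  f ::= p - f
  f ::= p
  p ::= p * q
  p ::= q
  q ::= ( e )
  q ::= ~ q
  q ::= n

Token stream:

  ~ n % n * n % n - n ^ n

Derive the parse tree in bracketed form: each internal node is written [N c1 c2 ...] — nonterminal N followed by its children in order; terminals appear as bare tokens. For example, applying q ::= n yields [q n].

[e [t [t [t [f [p [q ~ [q n]]]]] % [f [p [p [q n]] * [q n]]]] % [f [p [q n]] - [f [p [q n]]]]] ^ [e [t [f [p [q n]]]]]]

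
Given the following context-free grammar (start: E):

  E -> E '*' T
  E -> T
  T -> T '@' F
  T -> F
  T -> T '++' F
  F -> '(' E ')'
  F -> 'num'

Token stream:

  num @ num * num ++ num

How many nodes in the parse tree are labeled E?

2

[E [E [T [T [F num]] @ [F num]]] * [T [T [F num]] ++ [F num]]]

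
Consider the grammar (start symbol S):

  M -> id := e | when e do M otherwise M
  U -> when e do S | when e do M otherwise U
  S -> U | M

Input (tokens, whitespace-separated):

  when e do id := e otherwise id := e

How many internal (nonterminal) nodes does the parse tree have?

4

[S [M when e do [M id := e] otherwise [M id := e]]]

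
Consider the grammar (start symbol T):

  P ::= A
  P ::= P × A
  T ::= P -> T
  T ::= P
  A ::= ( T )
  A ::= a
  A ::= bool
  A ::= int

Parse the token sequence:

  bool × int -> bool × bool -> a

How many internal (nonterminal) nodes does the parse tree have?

13

[T [P [P [A bool]] × [A int]] -> [T [P [P [A bool]] × [A bool]] -> [T [P [A a]]]]]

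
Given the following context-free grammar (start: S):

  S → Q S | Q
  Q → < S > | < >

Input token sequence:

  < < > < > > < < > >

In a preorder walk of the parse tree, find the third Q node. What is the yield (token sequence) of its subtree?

[S [Q < [S [Q < >] [S [Q < >]]] >] [S [Q < [S [Q < >]] >]]]

< >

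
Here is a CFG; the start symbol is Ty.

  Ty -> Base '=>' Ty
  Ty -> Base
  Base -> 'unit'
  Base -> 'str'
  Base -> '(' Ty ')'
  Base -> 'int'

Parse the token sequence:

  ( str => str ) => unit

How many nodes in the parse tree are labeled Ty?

4

[Ty [Base ( [Ty [Base str] => [Ty [Base str]]] )] => [Ty [Base unit]]]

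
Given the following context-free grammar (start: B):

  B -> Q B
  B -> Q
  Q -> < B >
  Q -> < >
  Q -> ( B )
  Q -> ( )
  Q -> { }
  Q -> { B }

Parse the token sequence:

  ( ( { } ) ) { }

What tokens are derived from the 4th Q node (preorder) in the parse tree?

{ }

[B [Q ( [B [Q ( [B [Q { }]] )]] )] [B [Q { }]]]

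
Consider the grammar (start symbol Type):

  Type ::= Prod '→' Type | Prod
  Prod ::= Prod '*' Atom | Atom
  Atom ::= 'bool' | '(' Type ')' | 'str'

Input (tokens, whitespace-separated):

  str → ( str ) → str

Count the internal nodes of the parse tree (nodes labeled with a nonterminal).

[Type [Prod [Atom str]] → [Type [Prod [Atom ( [Type [Prod [Atom str]]] )]] → [Type [Prod [Atom str]]]]]

12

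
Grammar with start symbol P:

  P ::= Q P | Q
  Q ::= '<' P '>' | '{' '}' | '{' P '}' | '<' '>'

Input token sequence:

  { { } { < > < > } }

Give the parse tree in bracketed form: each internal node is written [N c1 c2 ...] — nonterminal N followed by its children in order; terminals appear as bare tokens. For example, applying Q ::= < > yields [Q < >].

[P [Q { [P [Q { }] [P [Q { [P [Q < >] [P [Q < >]]] }]]] }]]

P
Q
{ P }
{ Q P }
{ { } P }
{ { } Q }
{ { } { P } }
{ { } { Q P } }
{ { } { < > P } }
{ { } { < > Q } }
{ { } { < > < > } }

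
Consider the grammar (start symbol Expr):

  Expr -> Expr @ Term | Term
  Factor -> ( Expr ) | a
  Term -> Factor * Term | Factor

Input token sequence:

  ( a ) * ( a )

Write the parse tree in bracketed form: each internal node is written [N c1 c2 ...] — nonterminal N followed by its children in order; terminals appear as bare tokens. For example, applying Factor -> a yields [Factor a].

Expr
Term
Factor * Term
( Expr ) * Term
( Term ) * Term
( Factor ) * Term
( a ) * Term
( a ) * Factor
( a ) * ( Expr )
( a ) * ( Term )
( a ) * ( Factor )
( a ) * ( a )

[Expr [Term [Factor ( [Expr [Term [Factor a]]] )] * [Term [Factor ( [Expr [Term [Factor a]]] )]]]]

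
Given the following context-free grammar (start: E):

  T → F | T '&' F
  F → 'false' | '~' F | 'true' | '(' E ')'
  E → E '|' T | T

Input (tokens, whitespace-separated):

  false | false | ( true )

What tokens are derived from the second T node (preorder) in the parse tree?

false

[E [E [E [T [F false]]] | [T [F false]]] | [T [F ( [E [T [F true]]] )]]]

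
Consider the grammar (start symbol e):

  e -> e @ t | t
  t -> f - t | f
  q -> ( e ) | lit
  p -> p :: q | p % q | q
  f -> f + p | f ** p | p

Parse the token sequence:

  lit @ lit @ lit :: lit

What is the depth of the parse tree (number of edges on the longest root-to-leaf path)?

[e [e [e [t [f [p [q lit]]]]] @ [t [f [p [q lit]]]]] @ [t [f [p [p [q lit]] :: [q lit]]]]]

7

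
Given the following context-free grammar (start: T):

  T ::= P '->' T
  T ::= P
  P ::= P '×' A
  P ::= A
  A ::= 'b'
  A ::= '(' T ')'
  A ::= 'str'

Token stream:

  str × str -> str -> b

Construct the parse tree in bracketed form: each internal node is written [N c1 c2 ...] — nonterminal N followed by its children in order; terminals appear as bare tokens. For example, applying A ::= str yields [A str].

T
P -> T
P × A -> T
A × A -> T
str × A -> T
str × str -> T
str × str -> P -> T
str × str -> A -> T
str × str -> str -> T
str × str -> str -> P
str × str -> str -> A
str × str -> str -> b

[T [P [P [A str]] × [A str]] -> [T [P [A str]] -> [T [P [A b]]]]]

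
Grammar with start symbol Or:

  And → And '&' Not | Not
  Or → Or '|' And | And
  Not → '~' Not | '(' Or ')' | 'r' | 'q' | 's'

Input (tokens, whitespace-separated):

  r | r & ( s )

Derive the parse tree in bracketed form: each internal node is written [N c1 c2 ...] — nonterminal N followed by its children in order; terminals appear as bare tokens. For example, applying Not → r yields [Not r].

Or
Or | And
And | And
Not | And
r | And
r | And & Not
r | Not & Not
r | r & Not
r | r & ( Or )
r | r & ( And )
r | r & ( Not )
r | r & ( s )

[Or [Or [And [Not r]]] | [And [And [Not r]] & [Not ( [Or [And [Not s]]] )]]]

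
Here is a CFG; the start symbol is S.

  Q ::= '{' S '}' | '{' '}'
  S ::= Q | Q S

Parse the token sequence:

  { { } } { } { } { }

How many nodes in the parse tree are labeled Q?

[S [Q { [S [Q { }]] }] [S [Q { }] [S [Q { }] [S [Q { }]]]]]

5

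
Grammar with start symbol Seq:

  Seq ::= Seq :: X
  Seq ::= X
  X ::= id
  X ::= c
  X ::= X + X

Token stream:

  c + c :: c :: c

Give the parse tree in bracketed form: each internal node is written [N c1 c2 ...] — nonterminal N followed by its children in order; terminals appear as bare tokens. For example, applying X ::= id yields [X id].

[Seq [Seq [Seq [X [X c] + [X c]]] :: [X c]] :: [X c]]

Seq
Seq :: X
Seq :: X :: X
X :: X :: X
X + X :: X :: X
c + X :: X :: X
c + c :: X :: X
c + c :: c :: X
c + c :: c :: c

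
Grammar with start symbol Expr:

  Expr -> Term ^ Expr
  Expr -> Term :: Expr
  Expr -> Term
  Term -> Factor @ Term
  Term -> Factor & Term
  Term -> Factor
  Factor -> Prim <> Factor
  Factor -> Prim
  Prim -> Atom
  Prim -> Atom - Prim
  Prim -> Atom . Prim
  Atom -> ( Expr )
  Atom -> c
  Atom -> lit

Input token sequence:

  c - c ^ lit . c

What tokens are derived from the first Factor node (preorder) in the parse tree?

[Expr [Term [Factor [Prim [Atom c] - [Prim [Atom c]]]]] ^ [Expr [Term [Factor [Prim [Atom lit] . [Prim [Atom c]]]]]]]

c - c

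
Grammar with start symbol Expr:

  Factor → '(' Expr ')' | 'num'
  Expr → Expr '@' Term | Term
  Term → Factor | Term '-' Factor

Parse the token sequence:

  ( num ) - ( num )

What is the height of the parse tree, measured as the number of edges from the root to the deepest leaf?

[Expr [Term [Term [Factor ( [Expr [Term [Factor num]]] )]] - [Factor ( [Expr [Term [Factor num]]] )]]]

7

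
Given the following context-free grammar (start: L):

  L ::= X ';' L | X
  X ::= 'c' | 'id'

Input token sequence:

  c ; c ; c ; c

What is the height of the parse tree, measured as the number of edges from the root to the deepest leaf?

[L [X c] ; [L [X c] ; [L [X c] ; [L [X c]]]]]

5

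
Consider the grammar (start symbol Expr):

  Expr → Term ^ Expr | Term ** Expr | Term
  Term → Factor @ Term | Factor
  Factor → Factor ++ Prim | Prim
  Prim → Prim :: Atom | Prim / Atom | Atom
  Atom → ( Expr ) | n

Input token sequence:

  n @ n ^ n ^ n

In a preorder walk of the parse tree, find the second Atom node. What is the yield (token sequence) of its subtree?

[Expr [Term [Factor [Prim [Atom n]]] @ [Term [Factor [Prim [Atom n]]]]] ^ [Expr [Term [Factor [Prim [Atom n]]]] ^ [Expr [Term [Factor [Prim [Atom n]]]]]]]

n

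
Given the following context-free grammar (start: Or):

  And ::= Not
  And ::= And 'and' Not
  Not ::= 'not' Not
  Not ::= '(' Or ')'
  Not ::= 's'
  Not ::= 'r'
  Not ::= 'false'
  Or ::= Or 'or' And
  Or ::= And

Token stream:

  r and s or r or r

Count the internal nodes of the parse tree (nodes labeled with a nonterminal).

[Or [Or [Or [And [And [Not r]] and [Not s]]] or [And [Not r]]] or [And [Not r]]]

11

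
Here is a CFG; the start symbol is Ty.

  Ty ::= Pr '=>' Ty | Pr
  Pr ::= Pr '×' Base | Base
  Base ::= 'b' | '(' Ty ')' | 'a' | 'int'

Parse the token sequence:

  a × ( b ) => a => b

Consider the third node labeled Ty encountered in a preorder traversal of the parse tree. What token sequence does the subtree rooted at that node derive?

[Ty [Pr [Pr [Base a]] × [Base ( [Ty [Pr [Base b]]] )]] => [Ty [Pr [Base a]] => [Ty [Pr [Base b]]]]]

a => b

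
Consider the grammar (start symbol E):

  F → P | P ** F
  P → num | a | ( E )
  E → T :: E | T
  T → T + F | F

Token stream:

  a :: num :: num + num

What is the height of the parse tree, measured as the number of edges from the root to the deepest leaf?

[E [T [F [P a]]] :: [E [T [F [P num]]] :: [E [T [T [F [P num]]] + [F [P num]]]]]]

7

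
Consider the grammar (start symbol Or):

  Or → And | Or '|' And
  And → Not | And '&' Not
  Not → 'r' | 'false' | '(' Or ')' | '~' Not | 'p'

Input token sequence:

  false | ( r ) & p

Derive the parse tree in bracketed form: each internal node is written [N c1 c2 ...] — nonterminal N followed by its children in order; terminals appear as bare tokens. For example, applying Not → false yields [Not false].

[Or [Or [And [Not false]]] | [And [And [Not ( [Or [And [Not r]]] )]] & [Not p]]]

Or
Or | And
And | And
Not | And
false | And
false | And & Not
false | Not & Not
false | ( Or ) & Not
false | ( And ) & Not
false | ( Not ) & Not
false | ( r ) & Not
false | ( r ) & p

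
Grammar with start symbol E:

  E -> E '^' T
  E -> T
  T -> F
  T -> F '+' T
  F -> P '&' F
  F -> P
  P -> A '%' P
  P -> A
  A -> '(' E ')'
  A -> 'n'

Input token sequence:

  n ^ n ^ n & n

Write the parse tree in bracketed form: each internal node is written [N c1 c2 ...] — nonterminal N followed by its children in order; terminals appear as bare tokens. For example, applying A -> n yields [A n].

E
E ^ T
E ^ T ^ T
T ^ T ^ T
F ^ T ^ T
P ^ T ^ T
A ^ T ^ T
n ^ T ^ T
n ^ F ^ T
n ^ P ^ T
n ^ A ^ T
n ^ n ^ T
n ^ n ^ F
n ^ n ^ P & F
n ^ n ^ A & F
n ^ n ^ n & F
n ^ n ^ n & P
n ^ n ^ n & A
n ^ n ^ n & n

[E [E [E [T [F [P [A n]]]]] ^ [T [F [P [A n]]]]] ^ [T [F [P [A n]] & [F [P [A n]]]]]]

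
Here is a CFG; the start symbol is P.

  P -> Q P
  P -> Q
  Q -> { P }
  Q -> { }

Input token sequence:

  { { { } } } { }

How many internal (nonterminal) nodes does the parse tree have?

8

[P [Q { [P [Q { [P [Q { }]] }]] }] [P [Q { }]]]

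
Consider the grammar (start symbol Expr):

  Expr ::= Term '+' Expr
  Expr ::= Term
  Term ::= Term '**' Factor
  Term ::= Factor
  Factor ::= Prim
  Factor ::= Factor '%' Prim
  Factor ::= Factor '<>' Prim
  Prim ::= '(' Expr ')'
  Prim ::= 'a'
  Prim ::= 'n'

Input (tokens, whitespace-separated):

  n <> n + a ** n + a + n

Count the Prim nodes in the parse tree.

[Expr [Term [Factor [Factor [Prim n]] <> [Prim n]]] + [Expr [Term [Term [Factor [Prim a]]] ** [Factor [Prim n]]] + [Expr [Term [Factor [Prim a]]] + [Expr [Term [Factor [Prim n]]]]]]]

6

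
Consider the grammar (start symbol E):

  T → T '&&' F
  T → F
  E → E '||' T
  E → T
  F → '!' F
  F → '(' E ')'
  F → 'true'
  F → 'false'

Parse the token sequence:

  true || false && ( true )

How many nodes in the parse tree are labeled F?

4

[E [E [T [F true]]] || [T [T [F false]] && [F ( [E [T [F true]]] )]]]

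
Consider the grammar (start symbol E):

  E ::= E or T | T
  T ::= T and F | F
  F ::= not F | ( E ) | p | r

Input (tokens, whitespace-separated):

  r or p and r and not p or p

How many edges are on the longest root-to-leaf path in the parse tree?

6

[E [E [E [T [F r]]] or [T [T [T [F p]] and [F r]] and [F not [F p]]]] or [T [F p]]]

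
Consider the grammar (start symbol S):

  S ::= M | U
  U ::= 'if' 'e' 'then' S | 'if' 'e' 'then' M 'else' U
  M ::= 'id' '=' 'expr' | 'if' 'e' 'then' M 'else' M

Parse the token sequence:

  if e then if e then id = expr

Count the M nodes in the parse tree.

[S [U if e then [S [U if e then [S [M id = expr]]]]]]

1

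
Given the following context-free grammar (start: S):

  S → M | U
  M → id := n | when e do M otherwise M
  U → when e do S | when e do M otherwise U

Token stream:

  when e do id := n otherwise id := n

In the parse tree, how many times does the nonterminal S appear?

[S [M when e do [M id := n] otherwise [M id := n]]]

1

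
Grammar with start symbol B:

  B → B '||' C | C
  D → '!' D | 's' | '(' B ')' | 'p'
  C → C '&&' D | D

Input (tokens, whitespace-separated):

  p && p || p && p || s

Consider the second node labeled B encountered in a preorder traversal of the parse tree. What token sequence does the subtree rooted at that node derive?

[B [B [B [C [C [D p]] && [D p]]] || [C [C [D p]] && [D p]]] || [C [D s]]]

p && p || p && p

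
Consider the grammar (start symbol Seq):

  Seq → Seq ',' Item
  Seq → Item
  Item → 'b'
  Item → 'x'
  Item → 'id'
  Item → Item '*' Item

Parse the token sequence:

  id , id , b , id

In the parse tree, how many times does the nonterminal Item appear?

[Seq [Seq [Seq [Seq [Item id]] , [Item id]] , [Item b]] , [Item id]]

4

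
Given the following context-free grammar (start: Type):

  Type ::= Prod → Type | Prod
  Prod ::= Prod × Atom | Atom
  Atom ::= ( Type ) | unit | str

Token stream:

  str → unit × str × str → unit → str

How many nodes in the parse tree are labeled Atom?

[Type [Prod [Atom str]] → [Type [Prod [Prod [Prod [Atom unit]] × [Atom str]] × [Atom str]] → [Type [Prod [Atom unit]] → [Type [Prod [Atom str]]]]]]

6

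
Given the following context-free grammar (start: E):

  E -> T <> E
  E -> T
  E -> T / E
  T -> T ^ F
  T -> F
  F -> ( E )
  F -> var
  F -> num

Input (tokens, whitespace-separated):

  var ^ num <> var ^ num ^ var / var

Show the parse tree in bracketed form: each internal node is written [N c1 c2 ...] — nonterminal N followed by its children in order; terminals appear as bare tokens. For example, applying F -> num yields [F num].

E
T <> E
T ^ F <> E
F ^ F <> E
var ^ F <> E
var ^ num <> E
var ^ num <> T / E
var ^ num <> T ^ F / E
var ^ num <> T ^ F ^ F / E
var ^ num <> F ^ F ^ F / E
var ^ num <> var ^ F ^ F / E
var ^ num <> var ^ num ^ F / E
var ^ num <> var ^ num ^ var / E
var ^ num <> var ^ num ^ var / T
var ^ num <> var ^ num ^ var / F
var ^ num <> var ^ num ^ var / var

[E [T [T [F var]] ^ [F num]] <> [E [T [T [T [F var]] ^ [F num]] ^ [F var]] / [E [T [F var]]]]]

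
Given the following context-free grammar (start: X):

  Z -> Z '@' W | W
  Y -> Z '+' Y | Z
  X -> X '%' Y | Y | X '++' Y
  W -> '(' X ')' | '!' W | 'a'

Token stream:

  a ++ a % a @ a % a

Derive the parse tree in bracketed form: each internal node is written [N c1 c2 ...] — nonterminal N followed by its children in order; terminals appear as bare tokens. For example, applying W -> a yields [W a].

X
X % Y
X % Y % Y
X ++ Y % Y % Y
Y ++ Y % Y % Y
Z ++ Y % Y % Y
W ++ Y % Y % Y
a ++ Y % Y % Y
a ++ Z % Y % Y
a ++ W % Y % Y
a ++ a % Y % Y
a ++ a % Z % Y
a ++ a % Z @ W % Y
a ++ a % W @ W % Y
a ++ a % a @ W % Y
a ++ a % a @ a % Y
a ++ a % a @ a % Z
a ++ a % a @ a % W
a ++ a % a @ a % a

[X [X [X [X [Y [Z [W a]]]] ++ [Y [Z [W a]]]] % [Y [Z [Z [W a]] @ [W a]]]] % [Y [Z [W a]]]]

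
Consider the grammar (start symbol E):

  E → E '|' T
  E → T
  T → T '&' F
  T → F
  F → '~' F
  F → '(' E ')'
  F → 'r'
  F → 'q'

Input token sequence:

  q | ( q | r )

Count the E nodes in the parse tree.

[E [E [T [F q]]] | [T [F ( [E [E [T [F q]]] | [T [F r]]] )]]]

4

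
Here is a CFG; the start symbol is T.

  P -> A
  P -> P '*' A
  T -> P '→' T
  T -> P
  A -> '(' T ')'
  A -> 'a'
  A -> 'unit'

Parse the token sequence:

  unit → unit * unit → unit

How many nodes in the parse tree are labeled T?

[T [P [A unit]] → [T [P [P [A unit]] * [A unit]] → [T [P [A unit]]]]]

3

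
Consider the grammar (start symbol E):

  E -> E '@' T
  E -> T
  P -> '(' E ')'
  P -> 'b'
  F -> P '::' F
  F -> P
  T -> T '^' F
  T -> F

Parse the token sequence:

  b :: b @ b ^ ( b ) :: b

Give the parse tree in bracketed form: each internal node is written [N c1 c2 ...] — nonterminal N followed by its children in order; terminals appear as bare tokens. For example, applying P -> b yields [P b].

[E [E [T [F [P b] :: [F [P b]]]]] @ [T [T [F [P b]]] ^ [F [P ( [E [T [F [P b]]]] )] :: [F [P b]]]]]

E
E @ T
T @ T
F @ T
P :: F @ T
b :: F @ T
b :: P @ T
b :: b @ T
b :: b @ T ^ F
b :: b @ F ^ F
b :: b @ P ^ F
b :: b @ b ^ F
b :: b @ b ^ P :: F
b :: b @ b ^ ( E ) :: F
b :: b @ b ^ ( T ) :: F
b :: b @ b ^ ( F ) :: F
b :: b @ b ^ ( P ) :: F
b :: b @ b ^ ( b ) :: F
b :: b @ b ^ ( b ) :: P
b :: b @ b ^ ( b ) :: b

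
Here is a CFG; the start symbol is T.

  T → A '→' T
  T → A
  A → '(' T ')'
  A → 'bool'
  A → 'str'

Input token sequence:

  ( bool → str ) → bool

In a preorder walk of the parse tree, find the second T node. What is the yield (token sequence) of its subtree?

[T [A ( [T [A bool] → [T [A str]]] )] → [T [A bool]]]

bool → str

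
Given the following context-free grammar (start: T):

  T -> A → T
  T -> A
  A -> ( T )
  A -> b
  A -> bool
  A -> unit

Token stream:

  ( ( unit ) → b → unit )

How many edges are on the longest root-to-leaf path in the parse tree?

6

[T [A ( [T [A ( [T [A unit]] )] → [T [A b] → [T [A unit]]]] )]]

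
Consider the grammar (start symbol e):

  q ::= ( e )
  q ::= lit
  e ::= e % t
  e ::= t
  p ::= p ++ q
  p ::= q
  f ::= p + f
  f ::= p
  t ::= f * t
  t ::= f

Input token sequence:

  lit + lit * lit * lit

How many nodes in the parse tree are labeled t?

[e [t [f [p [q lit]] + [f [p [q lit]]]] * [t [f [p [q lit]]] * [t [f [p [q lit]]]]]]]

3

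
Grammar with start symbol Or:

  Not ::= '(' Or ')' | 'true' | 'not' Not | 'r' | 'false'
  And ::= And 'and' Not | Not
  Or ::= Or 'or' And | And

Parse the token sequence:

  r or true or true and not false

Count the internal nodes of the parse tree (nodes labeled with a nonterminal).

[Or [Or [Or [And [Not r]]] or [And [Not true]]] or [And [And [Not true]] and [Not not [Not false]]]]

12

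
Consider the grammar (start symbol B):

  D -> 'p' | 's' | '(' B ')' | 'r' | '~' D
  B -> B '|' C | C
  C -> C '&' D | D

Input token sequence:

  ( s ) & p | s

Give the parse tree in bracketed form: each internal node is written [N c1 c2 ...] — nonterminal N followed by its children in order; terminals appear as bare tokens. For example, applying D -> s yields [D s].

[B [B [C [C [D ( [B [C [D s]]] )]] & [D p]]] | [C [D s]]]

B
B | C
C | C
C & D | C
D & D | C
( B ) & D | C
( C ) & D | C
( D ) & D | C
( s ) & D | C
( s ) & p | C
( s ) & p | D
( s ) & p | s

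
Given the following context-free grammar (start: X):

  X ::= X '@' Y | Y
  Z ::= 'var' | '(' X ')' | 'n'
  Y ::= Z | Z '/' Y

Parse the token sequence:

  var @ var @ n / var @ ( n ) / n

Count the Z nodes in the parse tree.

[X [X [X [X [Y [Z var]]] @ [Y [Z var]]] @ [Y [Z n] / [Y [Z var]]]] @ [Y [Z ( [X [Y [Z n]]] )] / [Y [Z n]]]]

7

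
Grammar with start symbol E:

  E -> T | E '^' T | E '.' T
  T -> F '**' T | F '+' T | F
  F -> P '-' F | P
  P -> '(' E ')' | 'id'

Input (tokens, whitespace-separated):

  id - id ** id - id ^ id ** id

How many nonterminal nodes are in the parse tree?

[E [E [T [F [P id] - [F [P id]]] ** [T [F [P id] - [F [P id]]]]]] ^ [T [F [P id]] ** [T [F [P id]]]]]

18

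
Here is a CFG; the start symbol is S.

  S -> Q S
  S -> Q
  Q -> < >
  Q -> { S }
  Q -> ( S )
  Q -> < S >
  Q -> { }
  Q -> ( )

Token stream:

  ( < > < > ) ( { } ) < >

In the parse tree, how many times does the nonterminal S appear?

6

[S [Q ( [S [Q < >] [S [Q < >]]] )] [S [Q ( [S [Q { }]] )] [S [Q < >]]]]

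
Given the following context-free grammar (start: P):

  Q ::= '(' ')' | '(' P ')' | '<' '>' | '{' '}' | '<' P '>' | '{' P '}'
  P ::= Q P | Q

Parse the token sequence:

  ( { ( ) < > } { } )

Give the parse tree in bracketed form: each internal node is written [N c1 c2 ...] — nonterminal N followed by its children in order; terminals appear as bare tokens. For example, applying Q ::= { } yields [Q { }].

[P [Q ( [P [Q { [P [Q ( )] [P [Q < >]]] }] [P [Q { }]]] )]]

P
Q
( P )
( Q P )
( { P } P )
( { Q P } P )
( { ( ) P } P )
( { ( ) Q } P )
( { ( ) < > } P )
( { ( ) < > } Q )
( { ( ) < > } { } )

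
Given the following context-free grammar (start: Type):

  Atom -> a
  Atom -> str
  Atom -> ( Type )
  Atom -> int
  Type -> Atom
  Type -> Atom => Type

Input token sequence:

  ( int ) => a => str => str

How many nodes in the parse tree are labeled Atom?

5

[Type [Atom ( [Type [Atom int]] )] => [Type [Atom a] => [Type [Atom str] => [Type [Atom str]]]]]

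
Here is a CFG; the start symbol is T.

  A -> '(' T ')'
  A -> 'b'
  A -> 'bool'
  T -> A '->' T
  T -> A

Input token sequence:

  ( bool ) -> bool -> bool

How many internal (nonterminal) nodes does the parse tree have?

[T [A ( [T [A bool]] )] -> [T [A bool] -> [T [A bool]]]]

8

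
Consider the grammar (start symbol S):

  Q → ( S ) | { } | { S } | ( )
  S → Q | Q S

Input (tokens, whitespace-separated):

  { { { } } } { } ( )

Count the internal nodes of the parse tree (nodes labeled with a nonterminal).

[S [Q { [S [Q { [S [Q { }]] }]] }] [S [Q { }] [S [Q ( )]]]]

10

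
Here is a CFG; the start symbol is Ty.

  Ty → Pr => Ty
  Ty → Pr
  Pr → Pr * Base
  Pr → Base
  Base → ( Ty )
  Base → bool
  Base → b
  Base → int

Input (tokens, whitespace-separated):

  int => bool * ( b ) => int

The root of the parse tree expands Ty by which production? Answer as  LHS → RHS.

[Ty [Pr [Base int]] => [Ty [Pr [Pr [Base bool]] * [Base ( [Ty [Pr [Base b]]] )]] => [Ty [Pr [Base int]]]]]

Ty → Pr => Ty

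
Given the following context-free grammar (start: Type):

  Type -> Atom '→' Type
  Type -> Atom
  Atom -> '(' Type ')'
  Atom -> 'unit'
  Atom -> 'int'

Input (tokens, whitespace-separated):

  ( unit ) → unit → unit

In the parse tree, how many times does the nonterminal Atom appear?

[Type [Atom ( [Type [Atom unit]] )] → [Type [Atom unit] → [Type [Atom unit]]]]

4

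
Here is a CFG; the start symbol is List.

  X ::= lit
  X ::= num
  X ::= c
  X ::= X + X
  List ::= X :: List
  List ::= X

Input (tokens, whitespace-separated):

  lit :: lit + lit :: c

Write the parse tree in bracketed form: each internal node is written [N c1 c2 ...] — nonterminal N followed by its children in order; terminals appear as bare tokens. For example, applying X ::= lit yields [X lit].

[List [X lit] :: [List [X [X lit] + [X lit]] :: [List [X c]]]]

List
X :: List
lit :: List
lit :: X :: List
lit :: X + X :: List
lit :: lit + X :: List
lit :: lit + lit :: List
lit :: lit + lit :: X
lit :: lit + lit :: c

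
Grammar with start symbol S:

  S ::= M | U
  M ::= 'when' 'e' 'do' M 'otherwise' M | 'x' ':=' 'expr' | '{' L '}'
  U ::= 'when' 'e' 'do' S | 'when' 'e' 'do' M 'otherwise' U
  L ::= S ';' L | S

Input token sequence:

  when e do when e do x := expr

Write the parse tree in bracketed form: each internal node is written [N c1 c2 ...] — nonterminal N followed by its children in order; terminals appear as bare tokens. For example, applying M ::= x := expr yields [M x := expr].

S
U
when e do S
when e do U
when e do when e do S
when e do when e do M
when e do when e do x := expr

[S [U when e do [S [U when e do [S [M x := expr]]]]]]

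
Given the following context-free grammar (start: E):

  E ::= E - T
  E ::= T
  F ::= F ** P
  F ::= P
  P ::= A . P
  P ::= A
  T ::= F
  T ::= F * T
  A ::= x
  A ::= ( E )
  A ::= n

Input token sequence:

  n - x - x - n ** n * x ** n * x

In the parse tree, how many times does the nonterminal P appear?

8

[E [E [E [E [T [F [P [A n]]]]] - [T [F [P [A x]]]]] - [T [F [P [A x]]]]] - [T [F [F [P [A n]]] ** [P [A n]]] * [T [F [F [P [A x]]] ** [P [A n]]] * [T [F [P [A x]]]]]]]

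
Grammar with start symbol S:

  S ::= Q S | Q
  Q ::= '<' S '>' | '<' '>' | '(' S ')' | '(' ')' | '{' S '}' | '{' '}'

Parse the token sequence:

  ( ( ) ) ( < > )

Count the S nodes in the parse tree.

4

[S [Q ( [S [Q ( )]] )] [S [Q ( [S [Q < >]] )]]]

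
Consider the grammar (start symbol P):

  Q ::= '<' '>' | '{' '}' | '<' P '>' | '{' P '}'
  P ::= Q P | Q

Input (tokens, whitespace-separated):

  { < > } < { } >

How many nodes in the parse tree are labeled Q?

[P [Q { [P [Q < >]] }] [P [Q < [P [Q { }]] >]]]

4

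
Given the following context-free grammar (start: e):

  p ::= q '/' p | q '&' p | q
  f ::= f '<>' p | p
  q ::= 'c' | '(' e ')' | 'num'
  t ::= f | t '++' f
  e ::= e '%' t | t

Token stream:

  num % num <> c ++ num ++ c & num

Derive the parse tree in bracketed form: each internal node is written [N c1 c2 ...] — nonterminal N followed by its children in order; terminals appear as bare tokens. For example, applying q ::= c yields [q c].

[e [e [t [f [p [q num]]]]] % [t [t [t [f [f [p [q num]]] <> [p [q c]]]] ++ [f [p [q num]]]] ++ [f [p [q c] & [p [q num]]]]]]

e
e % t
t % t
f % t
p % t
q % t
num % t
num % t ++ f
num % t ++ f ++ f
num % f ++ f ++ f
num % f <> p ++ f ++ f
num % p <> p ++ f ++ f
num % q <> p ++ f ++ f
num % num <> p ++ f ++ f
num % num <> q ++ f ++ f
num % num <> c ++ f ++ f
num % num <> c ++ p ++ f
num % num <> c ++ q ++ f
num % num <> c ++ num ++ f
num % num <> c ++ num ++ p
num % num <> c ++ num ++ q & p
num % num <> c ++ num ++ c & p
num % num <> c ++ num ++ c & q
num % num <> c ++ num ++ c & num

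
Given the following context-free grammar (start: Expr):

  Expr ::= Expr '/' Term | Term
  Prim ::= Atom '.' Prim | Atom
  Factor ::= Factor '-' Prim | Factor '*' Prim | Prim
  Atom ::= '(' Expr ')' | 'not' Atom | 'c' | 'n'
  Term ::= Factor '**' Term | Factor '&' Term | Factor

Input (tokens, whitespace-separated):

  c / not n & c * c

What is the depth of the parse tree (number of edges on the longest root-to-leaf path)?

7

[Expr [Expr [Term [Factor [Prim [Atom c]]]]] / [Term [Factor [Prim [Atom not [Atom n]]]] & [Term [Factor [Factor [Prim [Atom c]]] * [Prim [Atom c]]]]]]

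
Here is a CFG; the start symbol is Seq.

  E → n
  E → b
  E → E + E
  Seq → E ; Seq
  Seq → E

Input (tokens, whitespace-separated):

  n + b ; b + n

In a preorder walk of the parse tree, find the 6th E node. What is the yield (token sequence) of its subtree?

[Seq [E [E n] + [E b]] ; [Seq [E [E b] + [E n]]]]

n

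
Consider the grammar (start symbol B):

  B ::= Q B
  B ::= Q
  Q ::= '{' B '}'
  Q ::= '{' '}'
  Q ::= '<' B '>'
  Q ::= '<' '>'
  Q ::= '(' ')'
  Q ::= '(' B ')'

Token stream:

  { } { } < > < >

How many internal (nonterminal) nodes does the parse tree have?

[B [Q { }] [B [Q { }] [B [Q < >] [B [Q < >]]]]]

8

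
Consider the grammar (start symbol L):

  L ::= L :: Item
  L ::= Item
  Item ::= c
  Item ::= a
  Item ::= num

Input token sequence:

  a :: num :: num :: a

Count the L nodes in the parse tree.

[L [L [L [L [Item a]] :: [Item num]] :: [Item num]] :: [Item a]]

4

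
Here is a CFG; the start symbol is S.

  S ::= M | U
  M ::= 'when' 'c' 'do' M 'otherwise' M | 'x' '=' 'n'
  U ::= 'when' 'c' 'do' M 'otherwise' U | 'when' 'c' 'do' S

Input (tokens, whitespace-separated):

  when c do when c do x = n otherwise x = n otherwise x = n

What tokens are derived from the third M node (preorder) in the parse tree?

x = n

[S [M when c do [M when c do [M x = n] otherwise [M x = n]] otherwise [M x = n]]]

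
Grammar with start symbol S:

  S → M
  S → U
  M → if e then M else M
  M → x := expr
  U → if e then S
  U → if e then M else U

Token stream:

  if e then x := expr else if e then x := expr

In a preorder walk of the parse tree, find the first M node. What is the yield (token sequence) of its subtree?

x := expr

[S [U if e then [M x := expr] else [U if e then [S [M x := expr]]]]]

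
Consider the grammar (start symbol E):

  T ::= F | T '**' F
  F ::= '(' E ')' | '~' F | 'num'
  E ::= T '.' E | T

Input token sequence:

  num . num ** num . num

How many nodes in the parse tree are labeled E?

[E [T [F num]] . [E [T [T [F num]] ** [F num]] . [E [T [F num]]]]]

3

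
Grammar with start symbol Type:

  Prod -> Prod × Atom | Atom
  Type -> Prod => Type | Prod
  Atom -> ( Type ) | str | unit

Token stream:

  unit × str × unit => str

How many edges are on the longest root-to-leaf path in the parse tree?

5

[Type [Prod [Prod [Prod [Atom unit]] × [Atom str]] × [Atom unit]] => [Type [Prod [Atom str]]]]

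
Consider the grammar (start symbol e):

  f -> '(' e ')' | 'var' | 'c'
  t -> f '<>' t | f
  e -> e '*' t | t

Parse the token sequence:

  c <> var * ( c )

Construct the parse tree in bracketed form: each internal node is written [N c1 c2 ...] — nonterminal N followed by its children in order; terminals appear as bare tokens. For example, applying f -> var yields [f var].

[e [e [t [f c] <> [t [f var]]]] * [t [f ( [e [t [f c]]] )]]]

e
e * t
t * t
f <> t * t
c <> t * t
c <> f * t
c <> var * t
c <> var * f
c <> var * ( e )
c <> var * ( t )
c <> var * ( f )
c <> var * ( c )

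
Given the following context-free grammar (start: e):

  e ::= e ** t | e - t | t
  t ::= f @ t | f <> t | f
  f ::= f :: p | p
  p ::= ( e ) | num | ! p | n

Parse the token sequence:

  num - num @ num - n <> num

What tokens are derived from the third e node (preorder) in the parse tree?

[e [e [e [t [f [p num]]]] - [t [f [p num]] @ [t [f [p num]]]]] - [t [f [p n]] <> [t [f [p num]]]]]

num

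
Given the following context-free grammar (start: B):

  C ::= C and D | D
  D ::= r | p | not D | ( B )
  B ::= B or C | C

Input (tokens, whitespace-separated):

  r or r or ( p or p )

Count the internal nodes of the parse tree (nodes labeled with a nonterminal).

[B [B [B [C [D r]]] or [C [D r]]] or [C [D ( [B [B [C [D p]]] or [C [D p]]] )]]]

15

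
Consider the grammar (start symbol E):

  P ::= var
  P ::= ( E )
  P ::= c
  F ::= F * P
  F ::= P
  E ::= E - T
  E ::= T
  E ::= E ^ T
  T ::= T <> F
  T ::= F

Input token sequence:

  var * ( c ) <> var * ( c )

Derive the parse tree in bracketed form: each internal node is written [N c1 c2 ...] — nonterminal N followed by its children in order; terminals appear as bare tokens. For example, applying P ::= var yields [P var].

[E [T [T [F [F [P var]] * [P ( [E [T [F [P c]]]] )]]] <> [F [F [P var]] * [P ( [E [T [F [P c]]]] )]]]]

E
T
T <> F
F <> F
F * P <> F
P * P <> F
var * P <> F
var * ( E ) <> F
var * ( T ) <> F
var * ( F ) <> F
var * ( P ) <> F
var * ( c ) <> F
var * ( c ) <> F * P
var * ( c ) <> P * P
var * ( c ) <> var * P
var * ( c ) <> var * ( E )
var * ( c ) <> var * ( T )
var * ( c ) <> var * ( F )
var * ( c ) <> var * ( P )
var * ( c ) <> var * ( c )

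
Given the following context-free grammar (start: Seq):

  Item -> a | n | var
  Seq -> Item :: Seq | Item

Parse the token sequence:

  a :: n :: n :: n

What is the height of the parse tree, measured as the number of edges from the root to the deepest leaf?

5

[Seq [Item a] :: [Seq [Item n] :: [Seq [Item n] :: [Seq [Item n]]]]]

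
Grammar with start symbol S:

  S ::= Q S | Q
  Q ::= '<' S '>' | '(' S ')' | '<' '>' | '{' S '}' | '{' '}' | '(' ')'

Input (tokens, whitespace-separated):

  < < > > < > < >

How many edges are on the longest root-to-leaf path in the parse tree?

[S [Q < [S [Q < >]] >] [S [Q < >] [S [Q < >]]]]

4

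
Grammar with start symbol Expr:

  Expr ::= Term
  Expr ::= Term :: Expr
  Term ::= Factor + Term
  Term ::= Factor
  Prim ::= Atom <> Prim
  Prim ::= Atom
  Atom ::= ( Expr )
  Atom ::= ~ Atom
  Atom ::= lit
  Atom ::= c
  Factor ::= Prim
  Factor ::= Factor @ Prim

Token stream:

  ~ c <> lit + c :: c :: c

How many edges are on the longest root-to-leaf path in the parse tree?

[Expr [Term [Factor [Prim [Atom ~ [Atom c]] <> [Prim [Atom lit]]]] + [Term [Factor [Prim [Atom c]]]]] :: [Expr [Term [Factor [Prim [Atom c]]]] :: [Expr [Term [Factor [Prim [Atom c]]]]]]]

7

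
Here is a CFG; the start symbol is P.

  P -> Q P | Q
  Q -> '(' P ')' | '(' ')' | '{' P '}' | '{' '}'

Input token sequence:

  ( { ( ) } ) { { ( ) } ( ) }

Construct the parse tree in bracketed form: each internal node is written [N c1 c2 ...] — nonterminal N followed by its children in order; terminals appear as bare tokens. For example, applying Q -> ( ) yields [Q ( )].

P
Q P
( P ) P
( Q ) P
( { P } ) P
( { Q } ) P
( { ( ) } ) P
( { ( ) } ) Q
( { ( ) } ) { P }
( { ( ) } ) { Q P }
( { ( ) } ) { { P } P }
( { ( ) } ) { { Q } P }
( { ( ) } ) { { ( ) } P }
( { ( ) } ) { { ( ) } Q }
( { ( ) } ) { { ( ) } ( ) }

[P [Q ( [P [Q { [P [Q ( )]] }]] )] [P [Q { [P [Q { [P [Q ( )]] }] [P [Q ( )]]] }]]]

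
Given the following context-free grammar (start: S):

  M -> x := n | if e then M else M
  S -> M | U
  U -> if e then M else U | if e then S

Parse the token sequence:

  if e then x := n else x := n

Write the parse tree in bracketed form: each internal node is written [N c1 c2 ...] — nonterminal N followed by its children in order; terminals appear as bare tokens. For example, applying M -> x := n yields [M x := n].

S
M
if e then M else M
if e then x := n else M
if e then x := n else x := n

[S [M if e then [M x := n] else [M x := n]]]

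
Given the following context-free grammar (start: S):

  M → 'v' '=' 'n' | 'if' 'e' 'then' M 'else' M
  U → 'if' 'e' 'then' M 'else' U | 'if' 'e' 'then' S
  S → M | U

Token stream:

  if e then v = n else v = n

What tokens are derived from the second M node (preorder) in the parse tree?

[S [M if e then [M v = n] else [M v = n]]]

v = n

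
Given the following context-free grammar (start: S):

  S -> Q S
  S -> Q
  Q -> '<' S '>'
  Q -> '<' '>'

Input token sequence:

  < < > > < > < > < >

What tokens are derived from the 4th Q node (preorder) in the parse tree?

< >

[S [Q < [S [Q < >]] >] [S [Q < >] [S [Q < >] [S [Q < >]]]]]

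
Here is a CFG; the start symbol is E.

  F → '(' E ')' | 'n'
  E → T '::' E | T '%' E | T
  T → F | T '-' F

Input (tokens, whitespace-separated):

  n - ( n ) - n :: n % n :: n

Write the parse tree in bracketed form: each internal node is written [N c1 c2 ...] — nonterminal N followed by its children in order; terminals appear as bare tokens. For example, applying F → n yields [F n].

E
T :: E
T - F :: E
T - F - F :: E
F - F - F :: E
n - F - F :: E
n - ( E ) - F :: E
n - ( T ) - F :: E
n - ( F ) - F :: E
n - ( n ) - F :: E
n - ( n ) - n :: E
n - ( n ) - n :: T % E
n - ( n ) - n :: F % E
n - ( n ) - n :: n % E
n - ( n ) - n :: n % T :: E
n - ( n ) - n :: n % F :: E
n - ( n ) - n :: n % n :: E
n - ( n ) - n :: n % n :: T
n - ( n ) - n :: n % n :: F
n - ( n ) - n :: n % n :: n

[E [T [T [T [F n]] - [F ( [E [T [F n]]] )]] - [F n]] :: [E [T [F n]] % [E [T [F n]] :: [E [T [F n]]]]]]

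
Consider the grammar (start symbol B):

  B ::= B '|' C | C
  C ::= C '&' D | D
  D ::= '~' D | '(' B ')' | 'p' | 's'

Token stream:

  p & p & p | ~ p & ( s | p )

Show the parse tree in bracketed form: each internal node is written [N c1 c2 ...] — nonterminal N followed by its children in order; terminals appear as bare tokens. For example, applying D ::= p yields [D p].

[B [B [C [C [C [D p]] & [D p]] & [D p]]] | [C [C [D ~ [D p]]] & [D ( [B [B [C [D s]]] | [C [D p]]] )]]]

B
B | C
C | C
C & D | C
C & D & D | C
D & D & D | C
p & D & D | C
p & p & D | C
p & p & p | C
p & p & p | C & D
p & p & p | D & D
p & p & p | ~ D & D
p & p & p | ~ p & D
p & p & p | ~ p & ( B )
p & p & p | ~ p & ( B | C )
p & p & p | ~ p & ( C | C )
p & p & p | ~ p & ( D | C )
p & p & p | ~ p & ( s | C )
p & p & p | ~ p & ( s | D )
p & p & p | ~ p & ( s | p )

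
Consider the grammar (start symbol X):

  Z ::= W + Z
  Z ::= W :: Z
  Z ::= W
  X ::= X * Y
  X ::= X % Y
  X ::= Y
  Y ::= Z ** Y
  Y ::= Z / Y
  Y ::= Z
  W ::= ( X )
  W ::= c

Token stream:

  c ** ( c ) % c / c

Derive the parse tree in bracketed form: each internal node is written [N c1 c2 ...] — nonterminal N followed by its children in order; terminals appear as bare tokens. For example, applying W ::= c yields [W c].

[X [X [Y [Z [W c]] ** [Y [Z [W ( [X [Y [Z [W c]]]] )]]]]] % [Y [Z [W c]] / [Y [Z [W c]]]]]

X
X % Y
Y % Y
Z ** Y % Y
W ** Y % Y
c ** Y % Y
c ** Z % Y
c ** W % Y
c ** ( X ) % Y
c ** ( Y ) % Y
c ** ( Z ) % Y
c ** ( W ) % Y
c ** ( c ) % Y
c ** ( c ) % Z / Y
c ** ( c ) % W / Y
c ** ( c ) % c / Y
c ** ( c ) % c / Z
c ** ( c ) % c / W
c ** ( c ) % c / c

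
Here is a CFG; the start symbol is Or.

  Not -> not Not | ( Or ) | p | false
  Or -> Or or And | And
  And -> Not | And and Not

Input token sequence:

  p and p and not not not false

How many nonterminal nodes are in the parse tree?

10

[Or [And [And [And [Not p]] and [Not p]] and [Not not [Not not [Not not [Not false]]]]]]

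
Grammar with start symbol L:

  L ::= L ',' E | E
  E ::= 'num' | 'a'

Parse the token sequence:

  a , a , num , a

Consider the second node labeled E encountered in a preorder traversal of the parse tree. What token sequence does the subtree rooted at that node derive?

[L [L [L [L [E a]] , [E a]] , [E num]] , [E a]]

a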